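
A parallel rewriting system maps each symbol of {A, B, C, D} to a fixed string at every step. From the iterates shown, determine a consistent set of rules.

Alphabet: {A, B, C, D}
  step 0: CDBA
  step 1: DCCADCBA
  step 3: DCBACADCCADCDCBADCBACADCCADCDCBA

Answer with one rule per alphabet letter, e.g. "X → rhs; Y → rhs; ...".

A->BA, B->DC, C->DC, D->CA

  step 0 ⇒ step 1: CDBA ⇒ DC·CA·DC·BA
    A ↦ BA
    B ↦ DC
    C ↦ DC
    D ↦ CA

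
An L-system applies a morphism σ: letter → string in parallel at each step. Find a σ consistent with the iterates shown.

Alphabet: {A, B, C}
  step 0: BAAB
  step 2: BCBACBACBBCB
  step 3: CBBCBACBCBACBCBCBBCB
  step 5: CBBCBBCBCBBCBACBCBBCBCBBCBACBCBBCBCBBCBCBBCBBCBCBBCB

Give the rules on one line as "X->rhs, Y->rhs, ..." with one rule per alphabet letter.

A->AC, B->CB, C->B

  step 2 ⇒ step 3: BCBACBACBBCB ⇒ CB·B·CB·AC·B·CB·AC·B·CB·CB·B·CB
    A ↦ AC
    B ↦ CB
    C ↦ B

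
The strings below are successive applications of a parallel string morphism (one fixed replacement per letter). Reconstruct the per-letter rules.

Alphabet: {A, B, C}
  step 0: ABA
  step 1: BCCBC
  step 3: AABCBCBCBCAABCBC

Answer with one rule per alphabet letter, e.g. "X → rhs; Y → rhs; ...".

  step 0 ⇒ step 1: ABA ⇒ BC·C·BC
    A ↦ BC
    B ↦ C
    C ↦ AA  (constrained at step 1)

A->BC, B->C, C->AA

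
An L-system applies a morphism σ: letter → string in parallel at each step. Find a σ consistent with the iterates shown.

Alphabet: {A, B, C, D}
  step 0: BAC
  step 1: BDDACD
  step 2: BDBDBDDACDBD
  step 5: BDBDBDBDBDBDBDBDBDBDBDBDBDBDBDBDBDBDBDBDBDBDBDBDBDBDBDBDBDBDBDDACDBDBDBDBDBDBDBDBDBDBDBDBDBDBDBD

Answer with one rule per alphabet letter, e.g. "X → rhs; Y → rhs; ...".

  step 1 ⇒ step 2: BDDACD ⇒ BD·BD·BD·DA·CD·BD
    A ↦ DA
    B ↦ BD
    C ↦ CD
    D ↦ BD

A->DA, B->BD, C->CD, D->BD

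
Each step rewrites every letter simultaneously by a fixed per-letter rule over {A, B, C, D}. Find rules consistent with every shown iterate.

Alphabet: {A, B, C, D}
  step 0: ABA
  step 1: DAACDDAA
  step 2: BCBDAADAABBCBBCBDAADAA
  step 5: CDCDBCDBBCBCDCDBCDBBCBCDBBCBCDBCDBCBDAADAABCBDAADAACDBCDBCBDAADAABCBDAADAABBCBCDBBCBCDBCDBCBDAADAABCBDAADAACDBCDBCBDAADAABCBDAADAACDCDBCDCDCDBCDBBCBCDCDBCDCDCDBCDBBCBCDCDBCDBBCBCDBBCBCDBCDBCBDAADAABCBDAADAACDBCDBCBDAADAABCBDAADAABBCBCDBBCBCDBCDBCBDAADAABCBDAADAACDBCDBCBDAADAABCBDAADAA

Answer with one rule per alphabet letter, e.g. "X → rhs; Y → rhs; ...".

  step 1 ⇒ step 2: DAACDDAA ⇒ BCB·DAA·DAA·B·BCB·BCB·DAA·DAA
    A ↦ DAA
    C ↦ B
    D ↦ BCB
  step 0 ⇒ step 1: ABA ⇒ DAA·CD·DAA
    B ↦ CD

A->DAA, B->CD, C->B, D->BCB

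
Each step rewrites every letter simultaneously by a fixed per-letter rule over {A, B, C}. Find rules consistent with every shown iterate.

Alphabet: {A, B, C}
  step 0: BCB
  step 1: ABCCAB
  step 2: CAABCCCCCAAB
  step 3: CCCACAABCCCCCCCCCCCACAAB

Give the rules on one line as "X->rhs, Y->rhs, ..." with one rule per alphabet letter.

A->CA, B->AB, C->CC

  step 2 ⇒ step 3: CAABCCCCCAAB ⇒ CC·CA·CA·AB·CC·CC·CC·CC·CC·CA·CA·AB
    A ↦ CA
    B ↦ AB
    C ↦ CC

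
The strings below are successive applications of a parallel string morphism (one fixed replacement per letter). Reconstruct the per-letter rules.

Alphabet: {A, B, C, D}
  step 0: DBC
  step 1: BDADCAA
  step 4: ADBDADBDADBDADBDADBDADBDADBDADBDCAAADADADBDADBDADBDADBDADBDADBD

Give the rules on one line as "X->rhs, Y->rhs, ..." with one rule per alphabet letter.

A->AD, B->AD, C->CAA, D->BD

  step 0 ⇒ step 1: DBC ⇒ BD·AD·CAA
    B ↦ AD
    C ↦ CAA
    D ↦ BD
    A ↦ AD  (constrained at step 1)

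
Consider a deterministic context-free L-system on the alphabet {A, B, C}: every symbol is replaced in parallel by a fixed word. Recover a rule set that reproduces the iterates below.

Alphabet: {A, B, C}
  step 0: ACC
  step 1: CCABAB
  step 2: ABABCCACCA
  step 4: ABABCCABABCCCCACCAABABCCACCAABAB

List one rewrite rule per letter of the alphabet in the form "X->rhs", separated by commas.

  step 1 ⇒ step 2: CCABAB ⇒ AB·AB·CC·A·CC·A
    A ↦ CC
    B ↦ A
    C ↦ AB

A->CC, B->A, C->AB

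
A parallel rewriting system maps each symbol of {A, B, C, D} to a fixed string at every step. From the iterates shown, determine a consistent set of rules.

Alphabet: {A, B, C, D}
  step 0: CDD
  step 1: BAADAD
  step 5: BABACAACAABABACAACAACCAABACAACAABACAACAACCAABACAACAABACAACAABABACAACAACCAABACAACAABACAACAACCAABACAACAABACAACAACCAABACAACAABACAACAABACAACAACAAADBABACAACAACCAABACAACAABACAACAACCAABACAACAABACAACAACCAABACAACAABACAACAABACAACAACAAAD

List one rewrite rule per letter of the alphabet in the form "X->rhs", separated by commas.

  step 0 ⇒ step 1: CDD ⇒ BA·AD·AD
    C ↦ BA
    D ↦ AD
    A ↦ CAA  (constrained at step 1)
    B ↦ C  (constrained at step 1)

A->CAA, B->C, C->BA, D->AD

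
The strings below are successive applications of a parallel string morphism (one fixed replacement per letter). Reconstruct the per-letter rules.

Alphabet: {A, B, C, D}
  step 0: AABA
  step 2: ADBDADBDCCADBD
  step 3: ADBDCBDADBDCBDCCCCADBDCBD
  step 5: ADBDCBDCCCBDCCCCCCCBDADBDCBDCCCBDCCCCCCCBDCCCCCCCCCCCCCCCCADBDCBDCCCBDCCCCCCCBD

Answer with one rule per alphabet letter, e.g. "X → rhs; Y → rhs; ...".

  step 2 ⇒ step 3: ADBDADBDCCADBD ⇒ AD·BD·C·BD·AD·BD·C·BD·CC·CC·AD·BD·C·BD
    A ↦ AD
    B ↦ C
    C ↦ CC
    D ↦ BD

A->AD, B->C, C->CC, D->BD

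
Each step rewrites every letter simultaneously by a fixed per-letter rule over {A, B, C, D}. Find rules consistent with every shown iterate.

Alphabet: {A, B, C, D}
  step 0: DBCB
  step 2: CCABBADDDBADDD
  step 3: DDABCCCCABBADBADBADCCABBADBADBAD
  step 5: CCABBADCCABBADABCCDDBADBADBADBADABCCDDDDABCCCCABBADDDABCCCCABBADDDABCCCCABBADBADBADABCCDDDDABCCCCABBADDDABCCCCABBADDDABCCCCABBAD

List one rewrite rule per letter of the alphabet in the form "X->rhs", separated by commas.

A->AB, B->CC, C->D, D->BAD

  step 2 ⇒ step 3: CCABBADDDBADDD ⇒ D·D·AB·CC·CC·AB·BAD·BAD·BAD·CC·AB·BAD·BAD·BAD
    A ↦ AB
    B ↦ CC
    C ↦ D
    D ↦ BAD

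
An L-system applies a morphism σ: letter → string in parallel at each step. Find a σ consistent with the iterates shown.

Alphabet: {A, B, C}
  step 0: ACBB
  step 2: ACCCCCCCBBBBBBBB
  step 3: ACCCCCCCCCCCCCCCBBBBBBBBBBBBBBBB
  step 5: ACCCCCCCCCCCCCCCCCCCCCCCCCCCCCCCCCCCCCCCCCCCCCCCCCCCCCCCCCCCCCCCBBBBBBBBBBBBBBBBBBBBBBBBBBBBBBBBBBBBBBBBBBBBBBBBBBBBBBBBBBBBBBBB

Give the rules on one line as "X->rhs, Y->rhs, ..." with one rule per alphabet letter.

  step 2 ⇒ step 3: ACCCCCCCBBBBBBBB ⇒ AC·CC·CC·CC·CC·CC·CC·CC·BB·BB·BB·BB·BB·BB·BB·BB
    A ↦ AC
    B ↦ BB
    C ↦ CC

A->AC, B->BB, C->CC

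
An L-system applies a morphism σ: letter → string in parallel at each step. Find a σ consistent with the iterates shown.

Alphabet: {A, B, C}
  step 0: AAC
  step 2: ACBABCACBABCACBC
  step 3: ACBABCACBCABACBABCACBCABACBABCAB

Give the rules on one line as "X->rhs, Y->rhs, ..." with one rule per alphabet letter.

  step 2 ⇒ step 3: ACBABCACBABCACBC ⇒ ACB·AB·C·ACB·C·AB·ACB·AB·C·ACB·C·AB·ACB·AB·C·AB
    A ↦ ACB
    B ↦ C
    C ↦ AB

A->ACB, B->C, C->AB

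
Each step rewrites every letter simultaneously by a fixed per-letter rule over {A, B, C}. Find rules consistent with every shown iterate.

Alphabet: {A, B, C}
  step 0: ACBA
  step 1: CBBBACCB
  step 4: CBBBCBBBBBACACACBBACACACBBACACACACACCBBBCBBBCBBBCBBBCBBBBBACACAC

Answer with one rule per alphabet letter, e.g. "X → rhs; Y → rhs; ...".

A->CB, B->AC, C->BB

  step 0 ⇒ step 1: ACBA ⇒ CB·BB·AC·CB
    A ↦ CB
    B ↦ AC
    C ↦ BB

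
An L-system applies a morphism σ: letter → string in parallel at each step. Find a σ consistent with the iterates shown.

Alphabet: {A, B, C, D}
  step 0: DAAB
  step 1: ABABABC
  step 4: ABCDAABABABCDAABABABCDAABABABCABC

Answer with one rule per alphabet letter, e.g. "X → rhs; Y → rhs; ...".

  step 0 ⇒ step 1: DAAB ⇒ AB·AB·AB·C
    A ↦ AB
    B ↦ C
    D ↦ AB
    C ↦ DA  (constrained at step 1)

A->AB, B->C, C->DA, D->AB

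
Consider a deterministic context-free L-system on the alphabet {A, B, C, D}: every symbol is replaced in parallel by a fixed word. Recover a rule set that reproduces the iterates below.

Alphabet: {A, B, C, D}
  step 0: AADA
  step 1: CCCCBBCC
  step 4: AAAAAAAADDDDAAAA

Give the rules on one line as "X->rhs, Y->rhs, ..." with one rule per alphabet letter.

  step 0 ⇒ step 1: AADA ⇒ CC·CC·BB·CC
    A ↦ CC
    D ↦ BB
    B ↦ D  (constrained at step 1)
    C ↦ A  (constrained at step 1)

A->CC, B->D, C->A, D->BB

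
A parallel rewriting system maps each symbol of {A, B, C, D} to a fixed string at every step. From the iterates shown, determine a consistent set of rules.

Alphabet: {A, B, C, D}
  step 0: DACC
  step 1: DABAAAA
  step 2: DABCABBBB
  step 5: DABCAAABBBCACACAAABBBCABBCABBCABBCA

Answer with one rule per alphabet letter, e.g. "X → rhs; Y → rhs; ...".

  step 1 ⇒ step 2: DABAAAA ⇒ DA·B·CA·B·B·B·B
    A ↦ B
    B ↦ CA
    D ↦ DA
  step 0 ⇒ step 1: DACC ⇒ DA·B·AA·AA
    C ↦ AA

A->B, B->CA, C->AA, D->DA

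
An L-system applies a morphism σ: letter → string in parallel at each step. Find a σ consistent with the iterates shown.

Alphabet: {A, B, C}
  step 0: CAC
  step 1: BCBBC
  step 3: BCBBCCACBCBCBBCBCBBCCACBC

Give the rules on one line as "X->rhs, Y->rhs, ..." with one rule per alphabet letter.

  step 0 ⇒ step 1: CAC ⇒ BC·B·BC
    A ↦ B
    C ↦ BC
    B ↦ CAC  (constrained at step 1)

A->B, B->CAC, C->BC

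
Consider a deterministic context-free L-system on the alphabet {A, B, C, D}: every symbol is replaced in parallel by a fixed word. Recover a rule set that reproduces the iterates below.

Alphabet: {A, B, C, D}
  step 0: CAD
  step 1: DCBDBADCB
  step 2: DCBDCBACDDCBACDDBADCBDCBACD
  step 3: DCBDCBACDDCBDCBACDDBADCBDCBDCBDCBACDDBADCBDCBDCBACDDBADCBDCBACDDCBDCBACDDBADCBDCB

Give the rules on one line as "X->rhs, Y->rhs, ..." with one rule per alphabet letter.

  step 2 ⇒ step 3: DCBDCBACDDCBACDDBADCBDCBACD ⇒ DCB·DCB·ACD·DCB·DCB·ACD·DBA·DCB·DCB·DCB·DCB·ACD·DBA·DCB·DCB·DCB·ACD·DBA·DCB·DCB·ACD·DCB·DCB·ACD·DBA·DCB·DCB
    A ↦ DBA
    B ↦ ACD
    C ↦ DCB
    D ↦ DCB

A->DBA, B->ACD, C->DCB, D->DCB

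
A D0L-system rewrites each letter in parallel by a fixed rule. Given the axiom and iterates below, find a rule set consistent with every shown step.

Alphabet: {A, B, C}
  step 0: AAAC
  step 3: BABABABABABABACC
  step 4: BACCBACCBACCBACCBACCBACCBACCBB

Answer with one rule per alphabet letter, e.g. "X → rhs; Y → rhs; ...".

A->CC, B->BA, C->B

  step 3 ⇒ step 4: BABABABABABABACC ⇒ BA·CC·BA·CC·BA·CC·BA·CC·BA·CC·BA·CC·BA·CC·B·B
    A ↦ CC
    B ↦ BA
    C ↦ B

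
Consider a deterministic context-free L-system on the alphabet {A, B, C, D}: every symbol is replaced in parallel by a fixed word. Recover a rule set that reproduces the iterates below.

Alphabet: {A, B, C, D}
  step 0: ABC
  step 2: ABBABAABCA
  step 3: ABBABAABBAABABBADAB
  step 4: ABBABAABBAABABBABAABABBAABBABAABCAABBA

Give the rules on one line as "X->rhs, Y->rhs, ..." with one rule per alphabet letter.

A->AB, B->BA, C->D, D->CA

  step 3 ⇒ step 4: ABBABAABBAABABBADAB ⇒ AB·BA·BA·AB·BA·AB·AB·BA·BA·AB·AB·BA·AB·BA·BA·AB·CA·AB·BA
    A ↦ AB
    B ↦ BA
    D ↦ CA
  step 2 ⇒ step 3: ABBABAABCA ⇒ AB·BA·BA·AB·BA·AB·AB·BA·D·AB
    C ↦ D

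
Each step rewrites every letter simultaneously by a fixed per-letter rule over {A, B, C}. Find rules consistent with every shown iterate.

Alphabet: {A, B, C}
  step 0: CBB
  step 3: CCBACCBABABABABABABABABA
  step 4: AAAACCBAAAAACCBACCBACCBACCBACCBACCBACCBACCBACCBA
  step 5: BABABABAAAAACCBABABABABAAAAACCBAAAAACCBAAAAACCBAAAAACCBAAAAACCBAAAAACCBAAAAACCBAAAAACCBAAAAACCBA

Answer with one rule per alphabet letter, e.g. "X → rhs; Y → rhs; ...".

  step 4 ⇒ step 5: AAAACCBAAAAACCBACCBACCBACCBACCBACCBACCBACCBACCBA ⇒ BA·BA·BA·BA·AA·AA·CC·BA·BA·BA·BA·BA·AA·AA·CC·BA·AA·AA·CC·BA·AA·AA·CC·BA·AA·AA·CC·BA·AA·AA·CC·BA·AA·AA·CC·BA·AA·AA·CC·BA·AA·AA·CC·BA·AA·AA·CC·BA
    A ↦ BA
    B ↦ CC
    C ↦ AA

A->BA, B->CC, C->AA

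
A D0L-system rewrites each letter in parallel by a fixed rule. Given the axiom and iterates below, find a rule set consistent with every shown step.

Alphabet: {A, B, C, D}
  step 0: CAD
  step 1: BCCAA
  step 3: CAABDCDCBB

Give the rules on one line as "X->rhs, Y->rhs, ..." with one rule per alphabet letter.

A->C, B->DC, C->B, D->CAA

  step 0 ⇒ step 1: CAD ⇒ B·C·CAA
    A ↦ C
    C ↦ B
    D ↦ CAA
    B ↦ DC  (constrained at step 1)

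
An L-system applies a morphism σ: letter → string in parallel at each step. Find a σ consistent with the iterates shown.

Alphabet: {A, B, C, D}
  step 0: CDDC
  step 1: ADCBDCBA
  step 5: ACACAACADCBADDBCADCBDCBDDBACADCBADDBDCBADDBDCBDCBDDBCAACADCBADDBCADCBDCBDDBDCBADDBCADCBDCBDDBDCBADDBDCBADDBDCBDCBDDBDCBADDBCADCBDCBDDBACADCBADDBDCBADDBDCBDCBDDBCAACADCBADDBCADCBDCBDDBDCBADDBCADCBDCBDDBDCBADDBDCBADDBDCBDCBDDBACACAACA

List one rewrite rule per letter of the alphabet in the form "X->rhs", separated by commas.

A->CA, B->DDB, C->A, D->DCB

  step 0 ⇒ step 1: CDDC ⇒ A·DCB·DCB·A
    C ↦ A
    D ↦ DCB
    A ↦ CA  (constrained at step 1)
    B ↦ DDB  (constrained at step 1)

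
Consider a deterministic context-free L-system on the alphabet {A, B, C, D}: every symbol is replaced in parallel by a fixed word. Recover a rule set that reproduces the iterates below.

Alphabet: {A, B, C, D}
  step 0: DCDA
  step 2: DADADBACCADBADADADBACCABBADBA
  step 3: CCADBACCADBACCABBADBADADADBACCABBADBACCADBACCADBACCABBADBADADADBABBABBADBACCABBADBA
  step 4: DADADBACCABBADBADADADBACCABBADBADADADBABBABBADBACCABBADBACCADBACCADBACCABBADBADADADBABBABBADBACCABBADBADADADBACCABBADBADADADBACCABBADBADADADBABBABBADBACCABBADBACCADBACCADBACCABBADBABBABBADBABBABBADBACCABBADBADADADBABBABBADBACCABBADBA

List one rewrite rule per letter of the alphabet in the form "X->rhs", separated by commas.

  step 3 ⇒ step 4: CCADBACCADBACCABBADBADADADBACCABBADBACCADBACCADBACCABBADBADADADBABBABBADBACCABBADBA ⇒ DA·DA·DBA·CCA·BBA·DBA·DA·DA·DBA·CCA·BBA·DBA·DA·DA·DBA·BBA·BBA·DBA·CCA·BBA·DBA·CCA·DBA·CCA·DBA·CCA·BBA·DBA·DA·DA·DBA·BBA·BBA·DBA·CCA·BBA·DBA·DA·DA·DBA·CCA·BBA·DBA·DA·DA·DBA·CCA·BBA·DBA·DA·DA·DBA·BBA·BBA·DBA·CCA·BBA·DBA·CCA·DBA·CCA·DBA·CCA·BBA·DBA·BBA·BBA·DBA·BBA·BBA·DBA·CCA·BBA·DBA·DA·DA·DBA·BBA·BBA·DBA·CCA·BBA·DBA
    A ↦ DBA
    B ↦ BBA
    C ↦ DA
    D ↦ CCA

A->DBA, B->BBA, C->DA, D->CCA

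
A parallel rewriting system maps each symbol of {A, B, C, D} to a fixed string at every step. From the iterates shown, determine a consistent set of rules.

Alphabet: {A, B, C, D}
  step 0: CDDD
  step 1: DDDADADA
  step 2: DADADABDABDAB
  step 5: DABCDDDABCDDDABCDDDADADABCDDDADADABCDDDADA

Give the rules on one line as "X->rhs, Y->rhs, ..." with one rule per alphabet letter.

  step 1 ⇒ step 2: DDDADADA ⇒ DA·DA·DA·B·DA·B·DA·B
    A ↦ B
    D ↦ DA
    B ↦ C  (constrained at step 2)
  step 0 ⇒ step 1: CDDD ⇒ DD·DA·DA·DA
    C ↦ DD

A->B, B->C, C->DD, D->DA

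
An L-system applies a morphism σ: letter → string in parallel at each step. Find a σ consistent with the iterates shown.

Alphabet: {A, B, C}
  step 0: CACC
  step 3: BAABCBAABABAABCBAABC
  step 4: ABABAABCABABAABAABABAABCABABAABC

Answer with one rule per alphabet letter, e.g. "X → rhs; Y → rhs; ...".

A->BA, B->A, C->BC

  step 3 ⇒ step 4: BAABCBAABABAABCBAABC ⇒ A·BA·BA·A·BC·A·BA·BA·A·BA·A·BA·BA·A·BC·A·BA·BA·A·BC
    A ↦ BA
    B ↦ A
    C ↦ BC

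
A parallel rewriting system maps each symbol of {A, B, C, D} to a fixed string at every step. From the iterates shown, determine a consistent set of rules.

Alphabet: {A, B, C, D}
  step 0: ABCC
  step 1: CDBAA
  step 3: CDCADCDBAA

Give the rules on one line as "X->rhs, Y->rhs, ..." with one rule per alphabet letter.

A->C, B->DB, C->A, D->DC

  step 0 ⇒ step 1: ABCC ⇒ C·DB·A·A
    A ↦ C
    B ↦ DB
    C ↦ A
    D ↦ DC  (constrained at step 1)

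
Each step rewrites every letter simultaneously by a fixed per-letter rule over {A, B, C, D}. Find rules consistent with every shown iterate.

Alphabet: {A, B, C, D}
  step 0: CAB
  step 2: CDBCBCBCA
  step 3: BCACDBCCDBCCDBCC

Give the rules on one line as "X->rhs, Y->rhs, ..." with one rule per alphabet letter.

  step 2 ⇒ step 3: CDBCBCBCA ⇒ BC·A·CD·BC·CD·BC·CD·BC·C
    A ↦ C
    B ↦ CD
    C ↦ BC
    D ↦ A

A->C, B->CD, C->BC, D->A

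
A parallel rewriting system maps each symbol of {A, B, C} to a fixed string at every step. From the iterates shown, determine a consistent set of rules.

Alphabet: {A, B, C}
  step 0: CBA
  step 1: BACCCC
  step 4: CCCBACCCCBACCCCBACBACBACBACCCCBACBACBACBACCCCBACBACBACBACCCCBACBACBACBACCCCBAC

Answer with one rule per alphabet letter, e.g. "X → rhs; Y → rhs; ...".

  step 0 ⇒ step 1: CBA ⇒ BAC·CC·C
    A ↦ C
    B ↦ CC
    C ↦ BAC

A->C, B->CC, C->BAC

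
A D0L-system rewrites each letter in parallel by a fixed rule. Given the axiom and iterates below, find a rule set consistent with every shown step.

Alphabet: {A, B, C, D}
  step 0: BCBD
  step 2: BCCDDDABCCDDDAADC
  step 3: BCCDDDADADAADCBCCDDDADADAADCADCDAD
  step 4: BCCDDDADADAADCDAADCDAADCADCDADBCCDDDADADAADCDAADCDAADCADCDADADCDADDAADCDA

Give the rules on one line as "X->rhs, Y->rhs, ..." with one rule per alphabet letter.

A->ADC, B->BCC, C->D, D->DA

  step 3 ⇒ step 4: BCCDDDADADAADCBCCDDDADADAADCADCDAD ⇒ BCC·D·D·DA·DA·DA·ADC·DA·ADC·DA·ADC·ADC·DA·D·BCC·D·D·DA·DA·DA·ADC·DA·ADC·DA·ADC·ADC·DA·D·ADC·DA·D·DA·ADC·DA
    A ↦ ADC
    B ↦ BCC
    C ↦ D
    D ↦ DA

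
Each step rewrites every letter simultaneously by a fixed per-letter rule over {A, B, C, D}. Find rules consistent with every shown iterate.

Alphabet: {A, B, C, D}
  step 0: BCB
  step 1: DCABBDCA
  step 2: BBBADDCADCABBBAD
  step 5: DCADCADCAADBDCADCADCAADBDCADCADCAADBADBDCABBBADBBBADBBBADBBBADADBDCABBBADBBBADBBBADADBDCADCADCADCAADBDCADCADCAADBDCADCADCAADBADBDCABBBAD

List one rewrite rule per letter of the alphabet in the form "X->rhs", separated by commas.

  step 1 ⇒ step 2: DCABBDCA ⇒ B·BB·AD·DCA·DCA·B·BB·AD
    A ↦ AD
    B ↦ DCA
    C ↦ BB
    D ↦ B

A->AD, B->DCA, C->BB, D->B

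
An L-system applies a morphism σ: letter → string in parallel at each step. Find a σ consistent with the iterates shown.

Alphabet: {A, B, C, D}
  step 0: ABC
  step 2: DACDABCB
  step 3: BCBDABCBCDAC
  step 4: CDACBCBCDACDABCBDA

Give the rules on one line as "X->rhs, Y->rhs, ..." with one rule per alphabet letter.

A->CB, B->C, C->DA, D->B

  step 3 ⇒ step 4: BCBDABCBCDAC ⇒ C·DA·C·B·CB·C·DA·C·DA·B·CB·DA
    A ↦ CB
    B ↦ C
    C ↦ DA
    D ↦ B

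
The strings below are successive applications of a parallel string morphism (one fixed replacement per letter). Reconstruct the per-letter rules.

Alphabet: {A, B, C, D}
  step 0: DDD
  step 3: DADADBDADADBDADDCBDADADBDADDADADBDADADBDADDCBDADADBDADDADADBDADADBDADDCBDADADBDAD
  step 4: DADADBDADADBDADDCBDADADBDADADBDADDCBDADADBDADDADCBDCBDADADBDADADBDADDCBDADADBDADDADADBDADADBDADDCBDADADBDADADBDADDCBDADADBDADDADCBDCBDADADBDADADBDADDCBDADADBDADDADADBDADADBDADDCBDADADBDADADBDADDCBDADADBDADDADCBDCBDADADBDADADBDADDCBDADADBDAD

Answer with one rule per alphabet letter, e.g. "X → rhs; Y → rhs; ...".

A->ADB, B->DCB, C->CB, D->DAD

  step 3 ⇒ step 4: DADADBDADADBDADDCBDADADBDADDADADBDADADBDADDCBDADADBDADDADADBDADADBDADDCBDADADBDAD ⇒ DAD·ADB·DAD·ADB·DAD·DCB·DAD·ADB·DAD·ADB·DAD·DCB·DAD·ADB·DAD·DAD·CB·DCB·DAD·ADB·DAD·ADB·DAD·DCB·DAD·ADB·DAD·DAD·ADB·DAD·ADB·DAD·DCB·DAD·ADB·DAD·ADB·DAD·DCB·DAD·ADB·DAD·DAD·CB·DCB·DAD·ADB·DAD·ADB·DAD·DCB·DAD·ADB·DAD·DAD·ADB·DAD·ADB·DAD·DCB·DAD·ADB·DAD·ADB·DAD·DCB·DAD·ADB·DAD·DAD·CB·DCB·DAD·ADB·DAD·ADB·DAD·DCB·DAD·ADB·DAD
    A ↦ ADB
    B ↦ DCB
    C ↦ CB
    D ↦ DAD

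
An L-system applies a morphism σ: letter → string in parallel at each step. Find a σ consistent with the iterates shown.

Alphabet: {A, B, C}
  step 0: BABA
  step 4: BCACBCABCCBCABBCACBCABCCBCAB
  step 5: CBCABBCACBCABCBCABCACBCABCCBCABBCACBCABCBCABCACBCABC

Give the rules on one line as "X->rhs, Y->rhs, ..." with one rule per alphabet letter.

  step 4 ⇒ step 5: BCACBCABCCBCABBCACBCABCCBCAB ⇒ C·BCA·B·BCA·C·BCA·B·C·BCA·BCA·C·BCA·B·C·C·BCA·B·BCA·C·BCA·B·C·BCA·BCA·C·BCA·B·C
    A ↦ B
    B ↦ C
    C ↦ BCA

A->B, B->C, C->BCA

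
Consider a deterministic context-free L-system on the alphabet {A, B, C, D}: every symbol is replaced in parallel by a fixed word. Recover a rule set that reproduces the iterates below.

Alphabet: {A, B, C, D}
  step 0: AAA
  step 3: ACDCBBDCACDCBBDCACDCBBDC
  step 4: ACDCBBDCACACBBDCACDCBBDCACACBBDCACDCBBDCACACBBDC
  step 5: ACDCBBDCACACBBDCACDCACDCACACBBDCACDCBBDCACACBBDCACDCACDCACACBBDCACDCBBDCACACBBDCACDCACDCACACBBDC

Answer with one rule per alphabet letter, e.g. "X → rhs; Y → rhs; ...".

A->AC, B->AC, C->DC, D->BB

  step 4 ⇒ step 5: ACDCBBDCACACBBDCACDCBBDCACACBBDCACDCBBDCACACBBDC ⇒ AC·DC·BB·DC·AC·AC·BB·DC·AC·DC·AC·DC·AC·AC·BB·DC·AC·DC·BB·DC·AC·AC·BB·DC·AC·DC·AC·DC·AC·AC·BB·DC·AC·DC·BB·DC·AC·AC·BB·DC·AC·DC·AC·DC·AC·AC·BB·DC
    A ↦ AC
    B ↦ AC
    C ↦ DC
    D ↦ BB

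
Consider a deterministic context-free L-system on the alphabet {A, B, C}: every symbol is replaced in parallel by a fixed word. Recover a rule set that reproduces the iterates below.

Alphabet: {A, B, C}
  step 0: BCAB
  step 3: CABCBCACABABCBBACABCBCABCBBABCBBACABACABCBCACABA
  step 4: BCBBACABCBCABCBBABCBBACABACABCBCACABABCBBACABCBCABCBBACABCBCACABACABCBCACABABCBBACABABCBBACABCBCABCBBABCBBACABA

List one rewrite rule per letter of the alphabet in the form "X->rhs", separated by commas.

  step 3 ⇒ step 4: CABCBCACABABCBBACABCBCABCBBABCBBACABACABCBCACABA ⇒ BCB·BA·CA·BCB·CA·BCB·BA·BCB·BA·CA·BA·CA·BCB·CA·CA·BA·BCB·BA·CA·BCB·CA·BCB·BA·CA·BCB·CA·CA·BA·CA·BCB·CA·CA·BA·BCB·BA·CA·BA·BCB·BA·CA·BCB·CA·BCB·BA·BCB·BA·CA·BA
    A ↦ BA
    B ↦ CA
    C ↦ BCB

A->BA, B->CA, C->BCB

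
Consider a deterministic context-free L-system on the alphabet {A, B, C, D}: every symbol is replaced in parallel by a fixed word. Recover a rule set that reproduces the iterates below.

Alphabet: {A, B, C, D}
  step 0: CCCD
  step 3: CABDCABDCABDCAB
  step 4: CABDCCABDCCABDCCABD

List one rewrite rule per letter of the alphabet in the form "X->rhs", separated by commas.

A->B, B->D, C->CA, D->C

  step 3 ⇒ step 4: CABDCABDCABDCAB ⇒ CA·B·D·C·CA·B·D·C·CA·B·D·C·CA·B·D
    A ↦ B
    B ↦ D
    C ↦ CA
    D ↦ C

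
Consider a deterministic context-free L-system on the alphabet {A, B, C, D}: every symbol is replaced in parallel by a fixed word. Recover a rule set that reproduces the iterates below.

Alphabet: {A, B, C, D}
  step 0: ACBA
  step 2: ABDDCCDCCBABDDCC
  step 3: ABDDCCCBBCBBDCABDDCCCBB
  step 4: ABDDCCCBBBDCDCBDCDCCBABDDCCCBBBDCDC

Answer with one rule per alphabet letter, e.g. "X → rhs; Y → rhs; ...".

  step 3 ⇒ step 4: ABDDCCCBBCBBDCABDDCCCBB ⇒ ABD·DC·C·C·B·B·B·DC·DC·B·DC·DC·C·B·ABD·DC·C·C·B·B·B·DC·DC
    A ↦ ABD
    B ↦ DC
    C ↦ B
    D ↦ C

A->ABD, B->DC, C->B, D->C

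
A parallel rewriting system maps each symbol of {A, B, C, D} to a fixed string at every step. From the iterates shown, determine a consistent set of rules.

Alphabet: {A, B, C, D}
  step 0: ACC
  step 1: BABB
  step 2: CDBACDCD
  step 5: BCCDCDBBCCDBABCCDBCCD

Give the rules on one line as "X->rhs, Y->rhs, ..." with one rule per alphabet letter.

A->BA, B->CD, C->B, D->C

  step 1 ⇒ step 2: BABB ⇒ CD·BA·CD·CD
    A ↦ BA
    B ↦ CD
  step 0 ⇒ step 1: ACC ⇒ BA·B·B
    C ↦ B
    D ↦ C  (constrained at step 2)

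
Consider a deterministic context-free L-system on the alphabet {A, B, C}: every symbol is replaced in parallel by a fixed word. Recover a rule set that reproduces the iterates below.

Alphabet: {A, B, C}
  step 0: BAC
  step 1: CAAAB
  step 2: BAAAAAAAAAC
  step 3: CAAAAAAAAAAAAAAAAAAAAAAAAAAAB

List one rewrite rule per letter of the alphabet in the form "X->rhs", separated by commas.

  step 2 ⇒ step 3: BAAAAAAAAAC ⇒ C·AAA·AAA·AAA·AAA·AAA·AAA·AAA·AAA·AAA·B
    A ↦ AAA
    B ↦ C
    C ↦ B

A->AAA, B->C, C->B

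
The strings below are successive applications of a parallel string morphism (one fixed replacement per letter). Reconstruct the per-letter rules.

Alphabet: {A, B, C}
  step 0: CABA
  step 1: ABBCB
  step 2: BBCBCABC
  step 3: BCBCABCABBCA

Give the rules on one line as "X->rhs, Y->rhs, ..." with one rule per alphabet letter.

  step 2 ⇒ step 3: BBCBCABC ⇒ BC·BC·A·BC·A·B·BC·A
    A ↦ B
    B ↦ BC
    C ↦ A

A->B, B->BC, C->A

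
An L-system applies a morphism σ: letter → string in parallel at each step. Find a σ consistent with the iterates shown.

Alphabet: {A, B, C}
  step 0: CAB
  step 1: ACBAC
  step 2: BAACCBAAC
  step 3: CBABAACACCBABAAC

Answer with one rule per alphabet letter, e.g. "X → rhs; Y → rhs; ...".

  step 2 ⇒ step 3: BAACCBAAC ⇒ C·BA·BA·AC·AC·C·BA·BA·AC
    A ↦ BA
    B ↦ C
    C ↦ AC

A->BA, B->C, C->AC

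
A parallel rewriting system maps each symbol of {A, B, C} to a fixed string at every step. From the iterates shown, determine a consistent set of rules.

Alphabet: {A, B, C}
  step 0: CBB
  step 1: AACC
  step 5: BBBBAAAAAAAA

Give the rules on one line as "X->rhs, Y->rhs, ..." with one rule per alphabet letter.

  step 0 ⇒ step 1: CBB ⇒ AA·C·C
    B ↦ C
    C ↦ AA
    A ↦ B  (constrained at step 1)

A->B, B->C, C->AA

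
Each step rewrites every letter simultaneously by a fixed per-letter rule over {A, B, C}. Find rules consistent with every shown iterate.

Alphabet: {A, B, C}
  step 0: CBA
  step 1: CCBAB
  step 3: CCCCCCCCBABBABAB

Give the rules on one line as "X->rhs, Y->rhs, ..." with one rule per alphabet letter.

A->B, B->BA, C->CC

  step 0 ⇒ step 1: CBA ⇒ CC·BA·B
    A ↦ B
    B ↦ BA
    C ↦ CC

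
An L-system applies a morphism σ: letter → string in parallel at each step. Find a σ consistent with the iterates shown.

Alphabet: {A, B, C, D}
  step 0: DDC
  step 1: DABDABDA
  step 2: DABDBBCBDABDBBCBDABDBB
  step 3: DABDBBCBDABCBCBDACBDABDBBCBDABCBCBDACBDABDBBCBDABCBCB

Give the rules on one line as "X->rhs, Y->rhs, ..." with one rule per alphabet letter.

  step 2 ⇒ step 3: DABDBBCBDABDBBCBDABDBB ⇒ DAB·DBB·CB·DAB·CB·CB·DA·CB·DAB·DBB·CB·DAB·CB·CB·DA·CB·DAB·DBB·CB·DAB·CB·CB
    A ↦ DBB
    B ↦ CB
    C ↦ DA
    D ↦ DAB

A->DBB, B->CB, C->DA, D->DAB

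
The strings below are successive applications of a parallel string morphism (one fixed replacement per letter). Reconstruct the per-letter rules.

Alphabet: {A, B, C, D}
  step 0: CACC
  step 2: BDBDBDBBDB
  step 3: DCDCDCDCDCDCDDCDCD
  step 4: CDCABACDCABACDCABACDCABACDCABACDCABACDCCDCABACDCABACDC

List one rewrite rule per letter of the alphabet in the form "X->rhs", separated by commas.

A->B, B->D, C->ABA, D->CDC

  step 3 ⇒ step 4: DCDCDCDCDCDCDDCDCD ⇒ CDC·ABA·CDC·ABA·CDC·ABA·CDC·ABA·CDC·ABA·CDC·ABA·CDC·CDC·ABA·CDC·ABA·CDC
    C ↦ ABA
    D ↦ CDC
    A ↦ B  (constrained at step 0)
  step 2 ⇒ step 3: BDBDBDBBDB ⇒ D·CDC·D·CDC·D·CDC·D·D·CDC·D
    B ↦ D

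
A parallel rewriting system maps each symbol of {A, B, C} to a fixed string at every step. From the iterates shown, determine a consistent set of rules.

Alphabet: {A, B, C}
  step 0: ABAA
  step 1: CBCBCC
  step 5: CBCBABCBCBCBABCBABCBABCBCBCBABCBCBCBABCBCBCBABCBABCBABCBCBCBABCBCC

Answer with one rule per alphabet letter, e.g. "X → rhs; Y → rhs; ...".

  step 0 ⇒ step 1: ABAA ⇒ C·BCB·C·C
    A ↦ C
    B ↦ BCB
    C ↦ A  (constrained at step 1)

A->C, B->BCB, C->A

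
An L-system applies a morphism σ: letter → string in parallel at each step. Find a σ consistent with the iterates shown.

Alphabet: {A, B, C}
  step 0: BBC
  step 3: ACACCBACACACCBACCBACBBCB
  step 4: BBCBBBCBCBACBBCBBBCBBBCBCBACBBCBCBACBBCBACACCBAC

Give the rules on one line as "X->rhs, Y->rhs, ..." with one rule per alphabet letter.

A->BB, B->AC, C->CB

  step 3 ⇒ step 4: ACACCBACACACCBACCBACBBCB ⇒ BB·CB·BB·CB·CB·AC·BB·CB·BB·CB·BB·CB·CB·AC·BB·CB·CB·AC·BB·CB·AC·AC·CB·AC
    A ↦ BB
    B ↦ AC
    C ↦ CB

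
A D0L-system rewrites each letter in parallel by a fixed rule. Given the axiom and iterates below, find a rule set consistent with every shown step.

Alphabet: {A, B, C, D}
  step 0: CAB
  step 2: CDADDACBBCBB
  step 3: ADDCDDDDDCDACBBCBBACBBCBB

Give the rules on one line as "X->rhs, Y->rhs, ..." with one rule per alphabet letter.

  step 2 ⇒ step 3: CDADDACBBCBB ⇒ A·DD·CD·DD·DD·CD·A·CBB·CBB·A·CBB·CBB
    A ↦ CD
    B ↦ CBB
    C ↦ A
    D ↦ DD

A->CD, B->CBB, C->A, D->DD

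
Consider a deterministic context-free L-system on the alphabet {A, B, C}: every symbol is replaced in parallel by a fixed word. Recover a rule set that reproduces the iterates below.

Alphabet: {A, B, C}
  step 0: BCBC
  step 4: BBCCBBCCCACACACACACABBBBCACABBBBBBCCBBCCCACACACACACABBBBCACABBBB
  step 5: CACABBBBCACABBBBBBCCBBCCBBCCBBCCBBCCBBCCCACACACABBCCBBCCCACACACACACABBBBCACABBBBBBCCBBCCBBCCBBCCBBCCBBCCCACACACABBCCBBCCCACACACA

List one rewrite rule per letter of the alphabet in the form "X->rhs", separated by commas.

  step 4 ⇒ step 5: BBCCBBCCCACACACACACABBBBCACABBBBBBCCBBCCCACACACACACABBBBCACABBBB ⇒ CA·CA·BB·BB·CA·CA·BB·BB·BB·CC·BB·CC·BB·CC·BB·CC·BB·CC·BB·CC·CA·CA·CA·CA·BB·CC·BB·CC·CA·CA·CA·CA·CA·CA·BB·BB·CA·CA·BB·BB·BB·CC·BB·CC·BB·CC·BB·CC·BB·CC·BB·CC·CA·CA·CA·CA·BB·CC·BB·CC·CA·CA·CA·CA
    A ↦ CC
    B ↦ CA
    C ↦ BB

A->CC, B->CA, C->BB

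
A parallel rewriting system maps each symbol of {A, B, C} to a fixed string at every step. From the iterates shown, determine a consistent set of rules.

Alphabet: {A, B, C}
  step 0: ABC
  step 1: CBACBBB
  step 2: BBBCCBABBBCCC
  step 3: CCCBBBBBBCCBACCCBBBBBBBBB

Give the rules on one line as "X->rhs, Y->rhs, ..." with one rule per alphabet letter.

A->CBA, B->C, C->BBB

  step 2 ⇒ step 3: BBBCCBABBBCCC ⇒ C·C·C·BBB·BBB·C·CBA·C·C·C·BBB·BBB·BBB
    A ↦ CBA
    B ↦ C
    C ↦ BBB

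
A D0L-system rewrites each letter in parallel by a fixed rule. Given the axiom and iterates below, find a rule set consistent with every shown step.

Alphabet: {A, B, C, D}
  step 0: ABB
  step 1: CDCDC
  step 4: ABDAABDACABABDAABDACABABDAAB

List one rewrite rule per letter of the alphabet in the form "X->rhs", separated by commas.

A->C, B->DC, C->AB, D->DA

  step 0 ⇒ step 1: ABB ⇒ C·DC·DC
    A ↦ C
    B ↦ DC
    C ↦ AB  (constrained at step 1)
    D ↦ DA  (constrained at step 1)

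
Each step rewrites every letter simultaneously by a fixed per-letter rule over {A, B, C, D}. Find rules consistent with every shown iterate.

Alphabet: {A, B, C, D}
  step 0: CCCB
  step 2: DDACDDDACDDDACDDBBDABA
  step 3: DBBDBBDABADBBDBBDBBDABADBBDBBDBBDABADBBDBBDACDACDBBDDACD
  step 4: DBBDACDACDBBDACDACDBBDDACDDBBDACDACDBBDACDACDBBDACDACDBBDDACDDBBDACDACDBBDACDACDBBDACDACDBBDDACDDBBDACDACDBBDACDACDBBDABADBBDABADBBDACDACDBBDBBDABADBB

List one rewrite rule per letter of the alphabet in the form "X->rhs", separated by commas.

A->D, B->DAC, C->ABA, D->DBB

  step 3 ⇒ step 4: DBBDBBDABADBBDBBDBBDABADBBDBBDBBDABADBBDBBDACDACDBBDDACD ⇒ DBB·DAC·DAC·DBB·DAC·DAC·DBB·D·DAC·D·DBB·DAC·DAC·DBB·DAC·DAC·DBB·DAC·DAC·DBB·D·DAC·D·DBB·DAC·DAC·DBB·DAC·DAC·DBB·DAC·DAC·DBB·D·DAC·D·DBB·DAC·DAC·DBB·DAC·DAC·DBB·D·ABA·DBB·D·ABA·DBB·DAC·DAC·DBB·DBB·D·ABA·DBB
    A ↦ D
    B ↦ DAC
    C ↦ ABA
    D ↦ DBB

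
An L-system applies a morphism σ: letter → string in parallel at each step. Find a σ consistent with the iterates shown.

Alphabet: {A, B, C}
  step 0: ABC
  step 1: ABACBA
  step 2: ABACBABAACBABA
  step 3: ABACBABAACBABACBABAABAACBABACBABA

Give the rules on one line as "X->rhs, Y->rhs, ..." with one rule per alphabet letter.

  step 2 ⇒ step 3: ABACBABAACBABA ⇒ ABA·CB·ABA·A·CB·ABA·CB·ABA·ABA·A·CB·ABA·CB·ABA
    A ↦ ABA
    B ↦ CB
    C ↦ A

A->ABA, B->CB, C->A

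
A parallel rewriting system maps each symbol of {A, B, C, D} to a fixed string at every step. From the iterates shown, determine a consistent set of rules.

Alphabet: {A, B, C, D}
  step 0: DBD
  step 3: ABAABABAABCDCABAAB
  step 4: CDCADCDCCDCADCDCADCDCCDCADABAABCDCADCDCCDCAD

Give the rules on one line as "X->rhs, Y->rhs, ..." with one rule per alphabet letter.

  step 3 ⇒ step 4: ABAABABAABCDCABAAB ⇒ CDC·AD·CDC·CDC·AD·CDC·AD·CDC·CDC·AD·AB·A·AB·CDC·AD·CDC·CDC·AD
    A ↦ CDC
    B ↦ AD
    C ↦ AB
    D ↦ A

A->CDC, B->AD, C->AB, D->A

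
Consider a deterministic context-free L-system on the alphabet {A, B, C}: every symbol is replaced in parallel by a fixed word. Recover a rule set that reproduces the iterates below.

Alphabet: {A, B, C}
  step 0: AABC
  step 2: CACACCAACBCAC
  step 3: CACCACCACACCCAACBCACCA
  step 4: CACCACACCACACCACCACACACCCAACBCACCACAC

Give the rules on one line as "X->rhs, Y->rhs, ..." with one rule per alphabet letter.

A->C, B->ACB, C->CA

  step 3 ⇒ step 4: CACCACCACACCCAACBCACCA ⇒ CA·C·CA·CA·C·CA·CA·C·CA·C·CA·CA·CA·C·C·CA·ACB·CA·C·CA·CA·C
    A ↦ C
    B ↦ ACB
    C ↦ CA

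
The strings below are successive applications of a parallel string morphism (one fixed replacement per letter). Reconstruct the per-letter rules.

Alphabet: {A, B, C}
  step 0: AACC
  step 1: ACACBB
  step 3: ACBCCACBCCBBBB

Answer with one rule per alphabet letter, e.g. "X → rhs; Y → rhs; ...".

A->AC, B->CC, C->B

  step 0 ⇒ step 1: AACC ⇒ AC·AC·B·B
    A ↦ AC
    C ↦ B
    B ↦ CC  (constrained at step 1)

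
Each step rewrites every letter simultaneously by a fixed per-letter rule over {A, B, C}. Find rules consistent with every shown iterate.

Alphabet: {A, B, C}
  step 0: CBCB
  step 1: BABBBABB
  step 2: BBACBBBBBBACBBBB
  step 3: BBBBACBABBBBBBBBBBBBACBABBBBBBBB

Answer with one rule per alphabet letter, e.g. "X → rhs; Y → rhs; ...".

A->AC, B->BB, C->BA

  step 2 ⇒ step 3: BBACBBBBBBACBBBB ⇒ BB·BB·AC·BA·BB·BB·BB·BB·BB·BB·AC·BA·BB·BB·BB·BB
    A ↦ AC
    B ↦ BB
    C ↦ BA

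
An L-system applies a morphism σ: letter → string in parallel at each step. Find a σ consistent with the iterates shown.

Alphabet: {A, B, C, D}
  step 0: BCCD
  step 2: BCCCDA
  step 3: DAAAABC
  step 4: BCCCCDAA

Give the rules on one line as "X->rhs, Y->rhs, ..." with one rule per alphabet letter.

  step 3 ⇒ step 4: DAAAABC ⇒ B·C·C·C·C·DA·A
    A ↦ C
    B ↦ DA
    C ↦ A
    D ↦ B

A->C, B->DA, C->A, D->B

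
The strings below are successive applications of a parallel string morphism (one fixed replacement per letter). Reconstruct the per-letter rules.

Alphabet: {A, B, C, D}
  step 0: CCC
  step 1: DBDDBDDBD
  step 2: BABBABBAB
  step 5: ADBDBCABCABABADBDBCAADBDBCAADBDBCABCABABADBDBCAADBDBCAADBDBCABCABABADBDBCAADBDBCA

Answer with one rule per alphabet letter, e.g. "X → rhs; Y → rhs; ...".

A->BCA, B->A, C->DBD, D->B

  step 1 ⇒ step 2: DBDDBDDBD ⇒ B·A·B·B·A·B·B·A·B
    B ↦ A
    D ↦ B
    A ↦ BCA  (constrained at step 2)
  step 0 ⇒ step 1: CCC ⇒ DBD·DBD·DBD
    C ↦ DBD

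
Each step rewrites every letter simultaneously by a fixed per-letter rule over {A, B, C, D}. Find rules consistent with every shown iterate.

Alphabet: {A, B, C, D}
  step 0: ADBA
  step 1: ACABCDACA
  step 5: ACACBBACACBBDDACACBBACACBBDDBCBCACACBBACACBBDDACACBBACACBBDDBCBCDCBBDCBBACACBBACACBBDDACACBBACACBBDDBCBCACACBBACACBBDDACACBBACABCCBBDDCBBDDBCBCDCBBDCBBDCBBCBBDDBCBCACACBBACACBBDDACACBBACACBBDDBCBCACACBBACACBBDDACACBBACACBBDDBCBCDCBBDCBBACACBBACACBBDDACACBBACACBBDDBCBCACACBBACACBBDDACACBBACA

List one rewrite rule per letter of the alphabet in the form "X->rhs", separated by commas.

  step 0 ⇒ step 1: ADBA ⇒ ACA·BC·D·ACA
    A ↦ ACA
    B ↦ D
    D ↦ BC
    C ↦ CBB  (constrained at step 1)

A->ACA, B->D, C->CBB, D->BC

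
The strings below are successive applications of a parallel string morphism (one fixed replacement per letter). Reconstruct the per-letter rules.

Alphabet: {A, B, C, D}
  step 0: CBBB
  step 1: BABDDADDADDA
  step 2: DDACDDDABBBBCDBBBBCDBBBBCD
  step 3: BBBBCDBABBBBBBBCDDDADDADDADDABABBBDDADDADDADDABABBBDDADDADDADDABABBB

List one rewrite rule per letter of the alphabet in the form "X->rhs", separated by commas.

  step 2 ⇒ step 3: DDACDDDABBBBCDBBBBCDBBBBCD ⇒ BB·BB·CD·BAB·BB·BB·BB·CD·DDA·DDA·DDA·DDA·BAB·BB·DDA·DDA·DDA·DDA·BAB·BB·DDA·DDA·DDA·DDA·BAB·BB
    A ↦ CD
    B ↦ DDA
    C ↦ BAB
    D ↦ BB

A->CD, B->DDA, C->BAB, D->BB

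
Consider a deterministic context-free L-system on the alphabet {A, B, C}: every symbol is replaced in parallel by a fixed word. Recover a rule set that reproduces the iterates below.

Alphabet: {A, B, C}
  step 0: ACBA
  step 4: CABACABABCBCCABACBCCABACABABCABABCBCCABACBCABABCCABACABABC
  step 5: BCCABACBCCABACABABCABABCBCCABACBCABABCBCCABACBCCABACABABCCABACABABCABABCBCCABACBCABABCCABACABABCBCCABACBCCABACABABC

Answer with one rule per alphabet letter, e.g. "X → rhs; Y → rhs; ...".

  step 4 ⇒ step 5: CABACABABCBCCABACBCCABACABABCABABCBCCABACBCABABCCABACABABC ⇒ BC·C·ABA·C·BC·C·ABA·C·ABA·BC·ABA·BC·BC·C·ABA·C·BC·ABA·BC·BC·C·ABA·C·BC·C·ABA·C·ABA·BC·C·ABA·C·ABA·BC·ABA·BC·BC·C·ABA·C·BC·ABA·BC·C·ABA·C·ABA·BC·BC·C·ABA·C·BC·C·ABA·C·ABA·BC
    A ↦ C
    B ↦ ABA
    C ↦ BC

A->C, B->ABA, C->BC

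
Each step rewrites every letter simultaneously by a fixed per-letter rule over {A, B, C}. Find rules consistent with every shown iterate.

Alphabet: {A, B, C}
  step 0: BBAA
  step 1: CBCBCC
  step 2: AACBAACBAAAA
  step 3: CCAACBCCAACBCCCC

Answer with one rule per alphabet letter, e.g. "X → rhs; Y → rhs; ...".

  step 2 ⇒ step 3: AACBAACBAAAA ⇒ C·C·AA·CB·C·C·AA·CB·C·C·C·C
    A ↦ C
    B ↦ CB
    C ↦ AA

A->C, B->CB, C->AA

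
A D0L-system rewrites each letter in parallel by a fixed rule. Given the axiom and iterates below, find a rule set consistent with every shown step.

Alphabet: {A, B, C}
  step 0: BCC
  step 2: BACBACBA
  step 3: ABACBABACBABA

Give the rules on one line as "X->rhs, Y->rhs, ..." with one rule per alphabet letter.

  step 2 ⇒ step 3: BACBACBA ⇒ A·BA·CB·A·BA·CB·A·BA
    A ↦ BA
    B ↦ A
    C ↦ CB

A->BA, B->A, C->CB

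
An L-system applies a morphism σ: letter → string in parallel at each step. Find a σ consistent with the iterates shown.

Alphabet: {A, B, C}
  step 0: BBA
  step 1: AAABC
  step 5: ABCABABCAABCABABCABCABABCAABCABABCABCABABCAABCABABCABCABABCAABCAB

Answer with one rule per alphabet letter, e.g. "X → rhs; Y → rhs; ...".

  step 0 ⇒ step 1: BBA ⇒ A·A·ABC
    A ↦ ABC
    B ↦ A
    C ↦ B  (constrained at step 1)

A->ABC, B->A, C->B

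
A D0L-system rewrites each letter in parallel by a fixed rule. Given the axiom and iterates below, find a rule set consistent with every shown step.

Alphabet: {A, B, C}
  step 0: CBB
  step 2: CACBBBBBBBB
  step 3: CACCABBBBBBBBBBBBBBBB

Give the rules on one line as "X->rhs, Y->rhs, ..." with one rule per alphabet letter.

A->C, B->BB, C->CA

  step 2 ⇒ step 3: CACBBBBBBBB ⇒ CA·C·CA·BB·BB·BB·BB·BB·BB·BB·BB
    A ↦ C
    B ↦ BB
    C ↦ CA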